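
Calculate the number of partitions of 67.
2679689

p(n) counts ways to write n as a sum of positive integers (order ignored).
Euler's pentagonal recurrence: p(k) = p(k-1) + p(k-2) - p(k-5) - p(k-7) + p(k-12) + p(k-15) - ... (offsets j(3j∓1)/2, signs ++--, p(0)=1, p(<0)=0).
DP table for k = 0..66: p(0)=1, p(1)=1, p(2)=2, p(3)=3, p(4)=5, p(5)=7, p(6)=11, p(7)=15, p(8)=22, p(9)=30, p(10)=42, p(11)=56, p(12)=77, p(13)=101, p(14)=135, p(15)=176, p(16)=231, p(17)=297, p(18)=385, p(19)=490, p(20)=627, p(21)=792, p(22)=1002, p(23)=1255, p(24)=1575, p(25)=1958, p(26)=2436, p(27)=3010, p(28)=3718, p(29)=4565, p(30)=5604, p(31)=6842, p(32)=8349, p(33)=10143, p(34)=12310, p(35)=14883, p(36)=17977, p(37)=21637, p(38)=26015, p(39)=31185, p(40)=37338, p(41)=44583, p(42)=53174, p(43)=63261, p(44)=75175, p(45)=89134, p(46)=105558, p(47)=124754, p(48)=147273, p(49)=173525, p(50)=204226, p(51)=239943, p(52)=281589, p(53)=329931, p(54)=386155, p(55)=451276, p(56)=526823, p(57)=614154, p(58)=715220, p(59)=831820, p(60)=966467, p(61)=1121505, p(62)=1300156, p(63)=1505499, p(64)=1741630, p(65)=2012558, p(66)=2323520.
Final step: p(67) = p(66) + p(65) - p(62) - p(60) + p(55) + p(52) - p(45) - p(41) + p(32) + p(27) - p(16) - p(10)
= 2323520 + 2012558 - 1300156 - 966467 + 451276 + 281589 - 89134 - 44583 + 8349 + 3010 - 231 - 42
= 2679689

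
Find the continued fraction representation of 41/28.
[1; 2, 6, 2]

Euclidean algorithm steps:
41 = 1 × 28 + 13
28 = 2 × 13 + 2
13 = 6 × 2 + 1
2 = 2 × 1 + 0
Continued fraction: [1; 2, 6, 2]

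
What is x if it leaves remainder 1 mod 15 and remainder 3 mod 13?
16

Using Chinese Remainder Theorem:
M = 15 × 13 = 195
M1 = 13, M2 = 15
y1 = 13^(-1) mod 15 = 7
y2 = 15^(-1) mod 13 = 7
x = (1×13×7 + 3×15×7) mod 195 = 16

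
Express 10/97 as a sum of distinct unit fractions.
1/10 + 1/324 + 1/157140

Greedy algorithm:
10/97: ceiling(97/10) = 10, use 1/10
3/970: ceiling(970/3) = 324, use 1/324
1/157140: ceiling(157140/1) = 157140, use 1/157140
Result: 10/97 = 1/10 + 1/324 + 1/157140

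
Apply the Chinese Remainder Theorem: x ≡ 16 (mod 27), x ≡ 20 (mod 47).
772

Using Chinese Remainder Theorem:
M = 27 × 47 = 1269
M1 = 47, M2 = 27
y1 = 47^(-1) mod 27 = 23
y2 = 27^(-1) mod 47 = 7
x = (16×47×23 + 20×27×7) mod 1269 = 772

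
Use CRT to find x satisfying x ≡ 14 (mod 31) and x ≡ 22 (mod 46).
758

Using Chinese Remainder Theorem:
M = 31 × 46 = 1426
M1 = 46, M2 = 31
y1 = 46^(-1) mod 31 = 29
y2 = 31^(-1) mod 46 = 3
x = (14×46×29 + 22×31×3) mod 1426 = 758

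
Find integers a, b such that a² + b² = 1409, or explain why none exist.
25² + 28² (a=25, b=28)

Factorization: 1409 = 1409
By Fermat: n is sum of two squares iff every prime p ≡ 3 (mod 4) appears to even power.
All primes ≡ 3 (mod 4) appear to even power.
Search a = 0, 1, 2, … for 1409 - a² a perfect square: first hit at a = 25: 1409 - 625 = 784 = 28².
1409 = 25² + 28² = 625 + 784 ✓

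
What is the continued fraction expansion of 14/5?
[2; 1, 4]

Euclidean algorithm steps:
14 = 2 × 5 + 4
5 = 1 × 4 + 1
4 = 4 × 1 + 0
Continued fraction: [2; 1, 4]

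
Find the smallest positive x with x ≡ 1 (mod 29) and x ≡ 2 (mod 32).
610

Using Chinese Remainder Theorem:
M = 29 × 32 = 928
M1 = 32, M2 = 29
y1 = 32^(-1) mod 29 = 10
y2 = 29^(-1) mod 32 = 21
x = (1×32×10 + 2×29×21) mod 928 = 610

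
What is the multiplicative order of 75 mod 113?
112

113 is prime, so ord(75) divides φ(113) = 112.
Divisors of 112: 1, 2, 4, 7, 8, 14, 16, 28, 56, 112.
Repeated squaring: 75^1 ≡ 75, 75^2 ≡ 88, 75^4 ≡ 60, 75^8 ≡ 97, 75^16 ≡ 30, 75^32 ≡ 109, 75^64 ≡ 16 (mod 113).
Test 75^d mod 113 for each divisor d in increasing order:
75^1 ≡ 75
75^2 ≡ 88
75^4 ≡ 60
75^7 = 75^4·75^2·75^1 ≡ 48
75^8 ≡ 97
75^14 = 75^8·75^4·75^2 ≡ 44
75^16 ≡ 30
75^28 = 75^16·75^8·75^4 ≡ 15
75^56 = 75^32·75^16·75^8 ≡ 112
75^112 = 75^64·75^32·75^16 ≡ 1  ← first divisor giving 1
The order is 112.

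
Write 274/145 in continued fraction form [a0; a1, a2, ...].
[1; 1, 8, 16]

Euclidean algorithm steps:
274 = 1 × 145 + 129
145 = 1 × 129 + 16
129 = 8 × 16 + 1
16 = 16 × 1 + 0
Continued fraction: [1; 1, 8, 16]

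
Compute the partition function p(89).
49995925

p(n) counts ways to write n as a sum of positive integers (order ignored).
Euler's pentagonal recurrence: p(k) = p(k-1) + p(k-2) - p(k-5) - p(k-7) + p(k-12) + p(k-15) - ... (offsets j(3j∓1)/2, signs ++--, p(0)=1, p(<0)=0).
DP table for k = 0..88: p(0)=1, p(1)=1, p(2)=2, p(3)=3, p(4)=5, p(5)=7, p(6)=11, p(7)=15, p(8)=22, p(9)=30, p(10)=42, p(11)=56, p(12)=77, p(13)=101, p(14)=135, p(15)=176, p(16)=231, p(17)=297, p(18)=385, p(19)=490, p(20)=627, p(21)=792, p(22)=1002, p(23)=1255, p(24)=1575, p(25)=1958, p(26)=2436, p(27)=3010, p(28)=3718, p(29)=4565, p(30)=5604, p(31)=6842, p(32)=8349, p(33)=10143, p(34)=12310, p(35)=14883, p(36)=17977, p(37)=21637, p(38)=26015, p(39)=31185, p(40)=37338, p(41)=44583, p(42)=53174, p(43)=63261, p(44)=75175, p(45)=89134, p(46)=105558, p(47)=124754, p(48)=147273, p(49)=173525, p(50)=204226, p(51)=239943, p(52)=281589, p(53)=329931, p(54)=386155, p(55)=451276, p(56)=526823, p(57)=614154, p(58)=715220, p(59)=831820, p(60)=966467, p(61)=1121505, p(62)=1300156, p(63)=1505499, p(64)=1741630, p(65)=2012558, p(66)=2323520, p(67)=2679689, p(68)=3087735, p(69)=3554345, p(70)=4087968, p(71)=4697205, p(72)=5392783, p(73)=6185689, p(74)=7089500, p(75)=8118264, p(76)=9289091, p(77)=10619863, p(78)=12132164, p(79)=13848650, p(80)=15796476, p(81)=18004327, p(82)=20506255, p(83)=23338469, p(84)=26543660, p(85)=30167357, p(86)=34262962, p(87)=38887673, p(88)=44108109.
Final step: p(89) = p(88) + p(87) - p(84) - p(82) + p(77) + p(74) - p(67) - p(63) + p(54) + p(49) - p(38) - p(32) + p(19) + p(12)
= 44108109 + 38887673 - 26543660 - 20506255 + 10619863 + 7089500 - 2679689 - 1505499 + 386155 + 173525 - 26015 - 8349 + 490 + 77
= 49995925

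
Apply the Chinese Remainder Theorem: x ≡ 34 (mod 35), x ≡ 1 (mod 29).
349

Using Chinese Remainder Theorem:
M = 35 × 29 = 1015
M1 = 29, M2 = 35
y1 = 29^(-1) mod 35 = 29
y2 = 35^(-1) mod 29 = 5
x = (34×29×29 + 1×35×5) mod 1015 = 349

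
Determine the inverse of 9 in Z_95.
74

gcd(9, 95) = 1, so the inverse exists.
Extended Euclidean algorithm on (95, 9):
95 = 10 × 9 + 5  ⟹  5 = (1)·95 + (-10)·9
9 = 1 × 5 + 4  ⟹  4 = (-1)·95 + (11)·9
5 = 1 × 4 + 1  ⟹  1 = (2)·95 + (-21)·9
So (-21)·9 ≡ 1 (mod 95), i.e. 9^(-1) ≡ -21 ≡ 74 (mod 95).
Check: 9 × 74 = 666 ≡ 1 (mod 95)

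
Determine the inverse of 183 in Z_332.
127

gcd(183, 332) = 1, so the inverse exists.
Extended Euclidean algorithm on (332, 183):
332 = 1 × 183 + 149  ⟹  149 = (1)·332 + (-1)·183
183 = 1 × 149 + 34  ⟹  34 = (-1)·332 + (2)·183
149 = 4 × 34 + 13  ⟹  13 = (5)·332 + (-9)·183
34 = 2 × 13 + 8  ⟹  8 = (-11)·332 + (20)·183
13 = 1 × 8 + 5  ⟹  5 = (16)·332 + (-29)·183
8 = 1 × 5 + 3  ⟹  3 = (-27)·332 + (49)·183
5 = 1 × 3 + 2  ⟹  2 = (43)·332 + (-78)·183
3 = 1 × 2 + 1  ⟹  1 = (-70)·332 + (127)·183
So (127)·183 ≡ 1 (mod 332), i.e. 183^(-1) ≡ 127 (mod 332).
Check: 183 × 127 = 23241 ≡ 1 (mod 332)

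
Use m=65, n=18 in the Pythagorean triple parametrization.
(3901, 2340, 4549)

Euclid's formula: a = m² - n², b = 2mn, c = m² + n²
m = 65, n = 18
a = 65² - 18² = 4225 - 324 = 3901
b = 2 × 65 × 18 = 2340
c = 65² + 18² = 4225 + 324 = 4549
Verification: 3901² + 2340² = 15217801 + 5475600 = 20693401 = 4549² ✓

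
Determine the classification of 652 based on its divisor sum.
deficient

Proper divisors of 652: sum = 1 + 2 + 4 + 163 + 326 = 496
Since 496 < 652, 652 is deficient.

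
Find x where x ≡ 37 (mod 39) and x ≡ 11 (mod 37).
973

Using Chinese Remainder Theorem:
M = 39 × 37 = 1443
M1 = 37, M2 = 39
y1 = 37^(-1) mod 39 = 19
y2 = 39^(-1) mod 37 = 19
x = (37×37×19 + 11×39×19) mod 1443 = 973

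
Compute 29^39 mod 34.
7

Repeated squaring. Binary of 39 = 100111.
29^1 ≡ 29 (mod 34); 29^2 ≡ 25 (mod 34); 29^4 ≡ 13 (mod 34); 29^8 ≡ 33 (mod 34); 29^16 ≡ 1 (mod 34); 29^32 ≡ 1 (mod 34)
29^39 = 29^1 × 29^2 × 29^4 × 29^32 ≡ 7 (mod 34)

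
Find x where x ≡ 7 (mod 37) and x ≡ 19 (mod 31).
81

Using Chinese Remainder Theorem:
M = 37 × 31 = 1147
M1 = 31, M2 = 37
y1 = 31^(-1) mod 37 = 6
y2 = 37^(-1) mod 31 = 26
x = (7×31×6 + 19×37×26) mod 1147 = 81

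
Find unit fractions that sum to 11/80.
1/8 + 1/80

Greedy algorithm:
11/80: ceiling(80/11) = 8, use 1/8
1/80: ceiling(80/1) = 80, use 1/80
Result: 11/80 = 1/8 + 1/80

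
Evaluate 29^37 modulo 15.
14

Repeated squaring. Binary of 37 = 100101.
29^1 ≡ 14 (mod 15); 29^2 ≡ 1 (mod 15); 29^4 ≡ 1 (mod 15); 29^8 ≡ 1 (mod 15); 29^16 ≡ 1 (mod 15); 29^32 ≡ 1 (mod 15)
29^37 = 29^1 × 29^4 × 29^32 ≡ 14 (mod 15)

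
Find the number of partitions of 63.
1505499

p(n) counts ways to write n as a sum of positive integers (order ignored).
Euler's pentagonal recurrence: p(k) = p(k-1) + p(k-2) - p(k-5) - p(k-7) + p(k-12) + p(k-15) - ... (offsets j(3j∓1)/2, signs ++--, p(0)=1, p(<0)=0).
DP table for k = 0..62: p(0)=1, p(1)=1, p(2)=2, p(3)=3, p(4)=5, p(5)=7, p(6)=11, p(7)=15, p(8)=22, p(9)=30, p(10)=42, p(11)=56, p(12)=77, p(13)=101, p(14)=135, p(15)=176, p(16)=231, p(17)=297, p(18)=385, p(19)=490, p(20)=627, p(21)=792, p(22)=1002, p(23)=1255, p(24)=1575, p(25)=1958, p(26)=2436, p(27)=3010, p(28)=3718, p(29)=4565, p(30)=5604, p(31)=6842, p(32)=8349, p(33)=10143, p(34)=12310, p(35)=14883, p(36)=17977, p(37)=21637, p(38)=26015, p(39)=31185, p(40)=37338, p(41)=44583, p(42)=53174, p(43)=63261, p(44)=75175, p(45)=89134, p(46)=105558, p(47)=124754, p(48)=147273, p(49)=173525, p(50)=204226, p(51)=239943, p(52)=281589, p(53)=329931, p(54)=386155, p(55)=451276, p(56)=526823, p(57)=614154, p(58)=715220, p(59)=831820, p(60)=966467, p(61)=1121505, p(62)=1300156.
Final step: p(63) = p(62) + p(61) - p(58) - p(56) + p(51) + p(48) - p(41) - p(37) + p(28) + p(23) - p(12) - p(6)
= 1300156 + 1121505 - 715220 - 526823 + 239943 + 147273 - 44583 - 21637 + 3718 + 1255 - 77 - 11
= 1505499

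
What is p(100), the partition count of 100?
190569292

p(n) counts ways to write n as a sum of positive integers (order ignored).
Euler's pentagonal recurrence: p(k) = p(k-1) + p(k-2) - p(k-5) - p(k-7) + p(k-12) + p(k-15) - ... (offsets j(3j∓1)/2, signs ++--, p(0)=1, p(<0)=0).
DP table for k = 0..99: p(0)=1, p(1)=1, p(2)=2, p(3)=3, p(4)=5, p(5)=7, p(6)=11, p(7)=15, p(8)=22, p(9)=30, p(10)=42, p(11)=56, p(12)=77, p(13)=101, p(14)=135, p(15)=176, p(16)=231, p(17)=297, p(18)=385, p(19)=490, p(20)=627, p(21)=792, p(22)=1002, p(23)=1255, p(24)=1575, p(25)=1958, p(26)=2436, p(27)=3010, p(28)=3718, p(29)=4565, p(30)=5604, p(31)=6842, p(32)=8349, p(33)=10143, p(34)=12310, p(35)=14883, p(36)=17977, p(37)=21637, p(38)=26015, p(39)=31185, p(40)=37338, p(41)=44583, p(42)=53174, p(43)=63261, p(44)=75175, p(45)=89134, p(46)=105558, p(47)=124754, p(48)=147273, p(49)=173525, p(50)=204226, p(51)=239943, p(52)=281589, p(53)=329931, p(54)=386155, p(55)=451276, p(56)=526823, p(57)=614154, p(58)=715220, p(59)=831820, p(60)=966467, p(61)=1121505, p(62)=1300156, p(63)=1505499, p(64)=1741630, p(65)=2012558, p(66)=2323520, p(67)=2679689, p(68)=3087735, p(69)=3554345, p(70)=4087968, p(71)=4697205, p(72)=5392783, p(73)=6185689, p(74)=7089500, p(75)=8118264, p(76)=9289091, p(77)=10619863, p(78)=12132164, p(79)=13848650, p(80)=15796476, p(81)=18004327, p(82)=20506255, p(83)=23338469, p(84)=26543660, p(85)=30167357, p(86)=34262962, p(87)=38887673, p(88)=44108109, p(89)=49995925, p(90)=56634173, p(91)=64112359, p(92)=72533807, p(93)=82010177, p(94)=92669720, p(95)=104651419, p(96)=118114304, p(97)=133230930, p(98)=150198136, p(99)=169229875.
Final step: p(100) = p(99) + p(98) - p(95) - p(93) + p(88) + p(85) - p(78) - p(74) + p(65) + p(60) - p(49) - p(43) + p(30) + p(23) - p(8) - p(0)
= 169229875 + 150198136 - 104651419 - 82010177 + 44108109 + 30167357 - 12132164 - 7089500 + 2012558 + 966467 - 173525 - 63261 + 5604 + 1255 - 22 - 1
= 190569292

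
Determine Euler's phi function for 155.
120

155 = 5 × 31
φ(n) = n × ∏(1 - 1/p) for each prime p dividing n
φ(155) = 155 × (1 - 1/5) × (1 - 1/31) = 120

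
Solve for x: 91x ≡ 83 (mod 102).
x ≡ 11 (mod 102)

gcd(91, 102) = 1, which divides 83, so solutions exist.
Find 91^(-1) mod 102 by the extended Euclidean algorithm:
102 = 1 × 91 + 11  ⟹  11 = (1)·102 + (-1)·91
91 = 8 × 11 + 3  ⟹  3 = (-8)·102 + (9)·91
11 = 3 × 3 + 2  ⟹  2 = (25)·102 + (-28)·91
3 = 1 × 2 + 1  ⟹  1 = (-33)·102 + (37)·91
So (37)·91 ≡ 1 (mod 102), i.e. 91^(-1) ≡ 37 (mod 102).
x ≡ 37 × 83 = 3071 ≡ 11 (mod 102).
Check: 91 × 11 = 1001 ≡ 83 (mod 102).
Unique solution: x ≡ 11 (mod 102)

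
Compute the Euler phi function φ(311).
310

311 = 311
φ(n) = n × ∏(1 - 1/p) for each prime p dividing n
φ(311) = 311 × (1 - 1/311) = 310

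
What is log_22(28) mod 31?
8

Baby-step giant-step with step n = ⌈√31⌉ = 6.
Baby steps 22^j mod 31 (j:value) for j=0..5: 0:1, 1:22, 2:19, 3:15, 4:20, 5:6.
Giant-step multiplier: 22^(-6) ≡ 22^(30-6) = 22^24 ≡ 4 (mod 31).
Giant steps γ_i = 28·4^i mod 31: γ_0=28, γ_1=19 (in table at j=2).
x = i·n + j = 1·6 + 2 = 8.
Check: 22^8 ≡ 28 (mod 31).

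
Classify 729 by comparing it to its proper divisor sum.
deficient

Proper divisors of 729: sum = 1 + 3 + 9 + 27 + 81 + 243 = 364
Since 364 < 729, 729 is deficient.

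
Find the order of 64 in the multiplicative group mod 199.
33

199 is prime, so ord(64) divides φ(199) = 198.
Divisors of 198: 1, 2, 3, 6, 9, 11, 18, 22, 33, 66, 99, 198.
Repeated squaring: 64^1 ≡ 64, 64^2 ≡ 116, 64^4 ≡ 123, 64^8 ≡ 5, 64^16 ≡ 25, 64^32 ≡ 28, 64^64 ≡ 187, 64^128 ≡ 144 (mod 199).
Test 64^d mod 199 for each divisor d in increasing order:
64^1 ≡ 64
64^2 ≡ 116
64^3 = 64^2·64^1 ≡ 61
64^6 = 64^4·64^2 ≡ 139
64^9 = 64^8·64^1 ≡ 121
64^11 = 64^8·64^2·64^1 ≡ 106
64^18 = 64^16·64^2 ≡ 114
64^22 = 64^16·64^4·64^2 ≡ 92
64^33 = 64^32·64^1 ≡ 1  ← first divisor giving 1
The order is 33.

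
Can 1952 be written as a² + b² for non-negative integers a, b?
4² + 44² (a=4, b=44)

Factorization: 1952 = 2^5 × 61
By Fermat: n is sum of two squares iff every prime p ≡ 3 (mod 4) appears to even power.
All primes ≡ 3 (mod 4) appear to even power.
Search a = 0, 1, 2, … for 1952 - a² a perfect square: first hit at a = 4: 1952 - 16 = 1936 = 44².
1952 = 4² + 44² = 16 + 1936 ✓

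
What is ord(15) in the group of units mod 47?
46

47 is prime, so ord(15) divides φ(47) = 46.
Divisors of 46: 1, 2, 23, 46.
Repeated squaring: 15^1 ≡ 15, 15^2 ≡ 37, 15^4 ≡ 6, 15^8 ≡ 36, 15^16 ≡ 27, 15^32 ≡ 24 (mod 47).
Test 15^d mod 47 for each divisor d in increasing order:
15^1 ≡ 15
15^2 ≡ 37
15^23 = 15^16·15^4·15^2·15^1 ≡ 46
15^46 = 15^32·15^8·15^4·15^2 ≡ 1  ← first divisor giving 1
The order is 46.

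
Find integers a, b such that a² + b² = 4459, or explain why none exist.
Not possible

Factorization: 4459 = 7^3 × 13
By Fermat: n is sum of two squares iff every prime p ≡ 3 (mod 4) appears to even power.
Prime(s) ≡ 3 (mod 4) with odd exponent: [(7, 3)]
Therefore 4459 cannot be expressed as a² + b².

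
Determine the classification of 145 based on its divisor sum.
deficient

Proper divisors of 145: sum = 1 + 5 + 29 = 35
Since 35 < 145, 145 is deficient.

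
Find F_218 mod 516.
1

Matrix identity: Q^n = [[F_(n+1), F_n], [F_n, F_(n-1)]] with Q = [[1,1],[1,0]].
n = 218 = 11011010₂. Square-and-multiply, entries mod 516:
Q^1 = [[1,1],[1,0]]
Q^3 = (Q^1)²·Q = [[3,2],[2,1]]
Q^6 = (Q^3)² = [[13,8],[8,5]]
Q^13 = (Q^6)²·Q = [[377,233],[233,144]]
Q^27 = (Q^13)²·Q = [[471,338],[338,133]]
Q^54 = (Q^27)² = [[169,332],[332,353]]
Q^109 = (Q^54)²·Q = [[425,497],[497,444]]
Q^218 = (Q^109)² = [[386,1],[1,385]]
F_218 mod 516 = Q^218[0][1] = 1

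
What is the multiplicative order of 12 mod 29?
4

29 is prime, so ord(12) divides φ(29) = 28.
Divisors of 28: 1, 2, 4, 7, 14, 28.
Repeated squaring: 12^1 ≡ 12, 12^2 ≡ 28, 12^4 ≡ 1, 12^8 ≡ 1, 12^16 ≡ 1 (mod 29).
Test 12^d mod 29 for each divisor d in increasing order:
12^1 ≡ 12
12^2 ≡ 28
12^4 ≡ 1  ← first divisor giving 1
The order is 4.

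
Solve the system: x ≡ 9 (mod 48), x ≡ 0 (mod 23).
345

Using Chinese Remainder Theorem:
M = 48 × 23 = 1104
M1 = 23, M2 = 48
y1 = 23^(-1) mod 48 = 23
y2 = 48^(-1) mod 23 = 12
x = (9×23×23 + 0×48×12) mod 1104 = 345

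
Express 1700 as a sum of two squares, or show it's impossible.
10² + 40² (a=10, b=40)

Factorization: 1700 = 2^2 × 5^2 × 17
By Fermat: n is sum of two squares iff every prime p ≡ 3 (mod 4) appears to even power.
All primes ≡ 3 (mod 4) appear to even power.
Search a = 0, 1, 2, … for 1700 - a² a perfect square: first hit at a = 10: 1700 - 100 = 1600 = 40².
1700 = 10² + 40² = 100 + 1600 ✓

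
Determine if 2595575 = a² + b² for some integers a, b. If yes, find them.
Not possible

Factorization: 2595575 = 5^2 × 47^3
By Fermat: n is sum of two squares iff every prime p ≡ 3 (mod 4) appears to even power.
Prime(s) ≡ 3 (mod 4) with odd exponent: [(47, 3)]
Therefore 2595575 cannot be expressed as a² + b².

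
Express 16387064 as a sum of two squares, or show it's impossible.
Not possible

Factorization: 16387064 = 2^3 × 127^3
By Fermat: n is sum of two squares iff every prime p ≡ 3 (mod 4) appears to even power.
Prime(s) ≡ 3 (mod 4) with odd exponent: [(127, 3)]
Therefore 16387064 cannot be expressed as a² + b².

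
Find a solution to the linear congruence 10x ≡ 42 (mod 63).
x ≡ 42 (mod 63)

gcd(10, 63) = 1, which divides 42, so solutions exist.
Find 10^(-1) mod 63 by the extended Euclidean algorithm:
63 = 6 × 10 + 3  ⟹  3 = (1)·63 + (-6)·10
10 = 3 × 3 + 1  ⟹  1 = (-3)·63 + (19)·10
So (19)·10 ≡ 1 (mod 63), i.e. 10^(-1) ≡ 19 (mod 63).
x ≡ 19 × 42 = 798 ≡ 42 (mod 63).
Check: 10 × 42 = 420 ≡ 42 (mod 63).
Unique solution: x ≡ 42 (mod 63)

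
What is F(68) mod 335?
201

Matrix identity: Q^n = [[F_(n+1), F_n], [F_n, F_(n-1)]] with Q = [[1,1],[1,0]].
n = 68 = 1000100₂. Square-and-multiply, entries mod 335:
Q^1 = [[1,1],[1,0]]
Q^2 = (Q^1)² = [[2,1],[1,1]]
Q^4 = (Q^2)² = [[5,3],[3,2]]
Q^8 = (Q^4)² = [[34,21],[21,13]]
Q^17 = (Q^8)²·Q = [[239,257],[257,317]]
Q^34 = (Q^17)² = [[225,182],[182,43]]
Q^68 = (Q^34)² = [[334,201],[201,133]]
F_68 mod 335 = Q^68[0][1] = 201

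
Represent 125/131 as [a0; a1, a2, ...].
[0; 1, 20, 1, 5]

Euclidean algorithm steps:
125 = 0 × 131 + 125
131 = 1 × 125 + 6
125 = 20 × 6 + 5
6 = 1 × 5 + 1
5 = 5 × 1 + 0
Continued fraction: [0; 1, 20, 1, 5]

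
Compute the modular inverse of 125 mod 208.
5

gcd(125, 208) = 1, so the inverse exists.
Extended Euclidean algorithm on (208, 125):
208 = 1 × 125 + 83  ⟹  83 = (1)·208 + (-1)·125
125 = 1 × 83 + 42  ⟹  42 = (-1)·208 + (2)·125
83 = 1 × 42 + 41  ⟹  41 = (2)·208 + (-3)·125
42 = 1 × 41 + 1  ⟹  1 = (-3)·208 + (5)·125
So (5)·125 ≡ 1 (mod 208), i.e. 125^(-1) ≡ 5 (mod 208).
Check: 125 × 5 = 625 ≡ 1 (mod 208)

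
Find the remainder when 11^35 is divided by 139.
122

Repeated squaring. Binary of 35 = 100011.
11^1 ≡ 11 (mod 139); 11^2 ≡ 121 (mod 139); 11^4 ≡ 46 (mod 139); 11^8 ≡ 31 (mod 139); 11^16 ≡ 127 (mod 139); 11^32 ≡ 5 (mod 139)
11^35 = 11^1 × 11^2 × 11^32 ≡ 122 (mod 139)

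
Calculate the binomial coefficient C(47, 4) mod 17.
1

Using Lucas' theorem:
Write n=47 and k=4 in base 17:
n in base 17: [2, 13]
k in base 17: [0, 4]
C(47,4) mod 17 = ∏ C(n_i, k_i) mod 17
Digit binomials (mod 17): C(2,0) = 1; C(13,4) = 715 ≡ 1
Product: 1 × 1 = 1 ≡ 1 (mod 17)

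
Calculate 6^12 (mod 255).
81

Repeated squaring. Binary of 12 = 1100.
6^1 ≡ 6 (mod 255); 6^2 ≡ 36 (mod 255); 6^4 ≡ 21 (mod 255); 6^8 ≡ 186 (mod 255)
6^12 = 6^4 × 6^8 ≡ 81 (mod 255)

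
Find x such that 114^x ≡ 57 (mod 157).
46

Baby-step giant-step with step n = ⌈√157⌉ = 13.
Baby steps 114^j mod 157 (j:value) for j=0..12: 0:1, 1:114, 2:122, 3:92, 4:126, 5:77, 6:143, 7:131, 8:19, 9:125, 10:120, 11:21, 12:39.
Giant-step multiplier: 114^(-13) ≡ 114^(156-13) = 114^143 ≡ 22 (mod 157).
Giant steps γ_i = 57·22^i mod 157: γ_0=57, γ_1=155, γ_2=113, γ_3=131 (in table at j=7).
x = i·n + j = 3·13 + 7 = 46.
Check: 114^46 ≡ 57 (mod 157).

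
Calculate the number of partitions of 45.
89134

p(n) counts ways to write n as a sum of positive integers (order ignored).
Euler's pentagonal recurrence: p(k) = p(k-1) + p(k-2) - p(k-5) - p(k-7) + p(k-12) + p(k-15) - ... (offsets j(3j∓1)/2, signs ++--, p(0)=1, p(<0)=0).
DP table for k = 0..44: p(0)=1, p(1)=1, p(2)=2, p(3)=3, p(4)=5, p(5)=7, p(6)=11, p(7)=15, p(8)=22, p(9)=30, p(10)=42, p(11)=56, p(12)=77, p(13)=101, p(14)=135, p(15)=176, p(16)=231, p(17)=297, p(18)=385, p(19)=490, p(20)=627, p(21)=792, p(22)=1002, p(23)=1255, p(24)=1575, p(25)=1958, p(26)=2436, p(27)=3010, p(28)=3718, p(29)=4565, p(30)=5604, p(31)=6842, p(32)=8349, p(33)=10143, p(34)=12310, p(35)=14883, p(36)=17977, p(37)=21637, p(38)=26015, p(39)=31185, p(40)=37338, p(41)=44583, p(42)=53174, p(43)=63261, p(44)=75175.
Final step: p(45) = p(44) + p(43) - p(40) - p(38) + p(33) + p(30) - p(23) - p(19) + p(10) + p(5)
= 75175 + 63261 - 37338 - 26015 + 10143 + 5604 - 1255 - 490 + 42 + 7
= 89134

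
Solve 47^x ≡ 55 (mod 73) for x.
32

Baby-step giant-step with step n = ⌈√73⌉ = 9.
Baby steps 47^j mod 73 (j:value) for j=0..8: 0:1, 1:47, 2:19, 3:17, 4:69, 5:31, 6:70, 7:5, 8:16.
Giant-step multiplier: 47^(-9) ≡ 47^(72-9) = 47^63 ≡ 10 (mod 73).
Giant steps γ_i = 55·10^i mod 73: γ_0=55, γ_1=39, γ_2=25, γ_3=31 (in table at j=5).
x = i·n + j = 3·9 + 5 = 32.
Check: 47^32 ≡ 55 (mod 73).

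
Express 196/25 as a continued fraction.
[7; 1, 5, 4]

Euclidean algorithm steps:
196 = 7 × 25 + 21
25 = 1 × 21 + 4
21 = 5 × 4 + 1
4 = 4 × 1 + 0
Continued fraction: [7; 1, 5, 4]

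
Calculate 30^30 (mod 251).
91

Repeated squaring. Binary of 30 = 11110.
30^1 ≡ 30 (mod 251); 30^2 ≡ 147 (mod 251); 30^4 ≡ 23 (mod 251); 30^8 ≡ 27 (mod 251); 30^16 ≡ 227 (mod 251)
30^30 = 30^2 × 30^4 × 30^8 × 30^16 ≡ 91 (mod 251)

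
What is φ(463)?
462

463 = 463
φ(n) = n × ∏(1 - 1/p) for each prime p dividing n
φ(463) = 463 × (1 - 1/463) = 462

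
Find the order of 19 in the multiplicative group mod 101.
25

101 is prime, so ord(19) divides φ(101) = 100.
Divisors of 100: 1, 2, 4, 5, 10, 20, 25, 50, 100.
Repeated squaring: 19^1 ≡ 19, 19^2 ≡ 58, 19^4 ≡ 31, 19^8 ≡ 52, 19^16 ≡ 78, 19^32 ≡ 24, 19^64 ≡ 71 (mod 101).
Test 19^d mod 101 for each divisor d in increasing order:
19^1 ≡ 19
19^2 ≡ 58
19^4 ≡ 31
19^5 = 19^4·19^1 ≡ 84
19^10 = 19^8·19^2 ≡ 87
19^20 = 19^16·19^4 ≡ 95
19^25 = 19^16·19^8·19^1 ≡ 1  ← first divisor giving 1
The order is 25.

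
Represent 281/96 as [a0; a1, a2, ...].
[2; 1, 12, 1, 2, 2]

Euclidean algorithm steps:
281 = 2 × 96 + 89
96 = 1 × 89 + 7
89 = 12 × 7 + 5
7 = 1 × 5 + 2
5 = 2 × 2 + 1
2 = 2 × 1 + 0
Continued fraction: [2; 1, 12, 1, 2, 2]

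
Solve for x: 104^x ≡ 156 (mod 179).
8

Baby-step giant-step with step n = ⌈√179⌉ = 14.
Baby steps 104^j mod 179 (j:value) for j=0..13: 0:1, 1:104, 2:76, 3:28, 4:48, 5:159, 6:68, 7:91, 8:156, 9:114, 10:42, 11:72, 12:149, 13:102.
h = 156 is already in the table at j=8, so x = 8.
Check: 104^8 ≡ 156 (mod 179).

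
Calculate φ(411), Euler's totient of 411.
272

411 = 3 × 137
φ(n) = n × ∏(1 - 1/p) for each prime p dividing n
φ(411) = 411 × (1 - 1/3) × (1 - 1/137) = 272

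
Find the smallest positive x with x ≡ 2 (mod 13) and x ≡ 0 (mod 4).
28

Using Chinese Remainder Theorem:
M = 13 × 4 = 52
M1 = 4, M2 = 13
y1 = 4^(-1) mod 13 = 10
y2 = 13^(-1) mod 4 = 1
x = (2×4×10 + 0×13×1) mod 52 = 28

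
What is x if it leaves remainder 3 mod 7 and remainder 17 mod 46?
17

Using Chinese Remainder Theorem:
M = 7 × 46 = 322
M1 = 46, M2 = 7
y1 = 46^(-1) mod 7 = 2
y2 = 7^(-1) mod 46 = 33
x = (3×46×2 + 17×7×33) mod 322 = 17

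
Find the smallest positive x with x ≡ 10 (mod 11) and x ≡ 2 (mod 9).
65

Using Chinese Remainder Theorem:
M = 11 × 9 = 99
M1 = 9, M2 = 11
y1 = 9^(-1) mod 11 = 5
y2 = 11^(-1) mod 9 = 5
x = (10×9×5 + 2×11×5) mod 99 = 65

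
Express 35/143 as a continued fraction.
[0; 4, 11, 1, 2]

Euclidean algorithm steps:
35 = 0 × 143 + 35
143 = 4 × 35 + 3
35 = 11 × 3 + 2
3 = 1 × 2 + 1
2 = 2 × 1 + 0
Continued fraction: [0; 4, 11, 1, 2]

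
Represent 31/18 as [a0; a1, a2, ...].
[1; 1, 2, 1, 1, 2]

Euclidean algorithm steps:
31 = 1 × 18 + 13
18 = 1 × 13 + 5
13 = 2 × 5 + 3
5 = 1 × 3 + 2
3 = 1 × 2 + 1
2 = 2 × 1 + 0
Continued fraction: [1; 1, 2, 1, 1, 2]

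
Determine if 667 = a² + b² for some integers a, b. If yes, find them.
Not possible

Factorization: 667 = 23 × 29
By Fermat: n is sum of two squares iff every prime p ≡ 3 (mod 4) appears to even power.
Prime(s) ≡ 3 (mod 4) with odd exponent: [(23, 1)]
Therefore 667 cannot be expressed as a² + b².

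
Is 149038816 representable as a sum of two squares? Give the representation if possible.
Not possible

Factorization: 149038816 = 2^5 × 167^3
By Fermat: n is sum of two squares iff every prime p ≡ 3 (mod 4) appears to even power.
Prime(s) ≡ 3 (mod 4) with odd exponent: [(167, 3)]
Therefore 149038816 cannot be expressed as a² + b².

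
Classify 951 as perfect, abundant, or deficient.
deficient

Proper divisors of 951: sum = 1 + 3 + 317 = 321
Since 321 < 951, 951 is deficient.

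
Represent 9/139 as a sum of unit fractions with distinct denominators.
1/16 + 1/445 + 1/989680

Greedy algorithm:
9/139: ceiling(139/9) = 16, use 1/16
5/2224: ceiling(2224/5) = 445, use 1/445
1/989680: ceiling(989680/1) = 989680, use 1/989680
Result: 9/139 = 1/16 + 1/445 + 1/989680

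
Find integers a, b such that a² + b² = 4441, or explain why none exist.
29² + 60² (a=29, b=60)

Factorization: 4441 = 4441
By Fermat: n is sum of two squares iff every prime p ≡ 3 (mod 4) appears to even power.
All primes ≡ 3 (mod 4) appear to even power.
Search a = 0, 1, 2, … for 4441 - a² a perfect square: first hit at a = 29: 4441 - 841 = 3600 = 60².
4441 = 29² + 60² = 841 + 3600 ✓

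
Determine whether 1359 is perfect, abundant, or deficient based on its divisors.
deficient

Proper divisors of 1359: sum = 1 + 3 + 9 + 151 + 453 = 617
Since 617 < 1359, 1359 is deficient.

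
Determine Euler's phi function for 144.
48

144 = 2^4 × 3^2
φ(n) = n × ∏(1 - 1/p) for each prime p dividing n
φ(144) = 144 × (1 - 1/2) × (1 - 1/3) = 48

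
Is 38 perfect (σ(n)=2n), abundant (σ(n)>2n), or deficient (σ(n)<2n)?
deficient

Proper divisors of 38: sum = 1 + 2 + 19 = 22
Since 22 < 38, 38 is deficient.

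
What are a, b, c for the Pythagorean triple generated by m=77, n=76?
(153, 11704, 11705)

Euclid's formula: a = m² - n², b = 2mn, c = m² + n²
m = 77, n = 76
a = 77² - 76² = 5929 - 5776 = 153
b = 2 × 77 × 76 = 11704
c = 77² + 76² = 5929 + 5776 = 11705
Verification: 153² + 11704² = 23409 + 136983616 = 137007025 = 11705² ✓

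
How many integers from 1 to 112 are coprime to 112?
48

112 = 2^4 × 7
φ(n) = n × ∏(1 - 1/p) for each prime p dividing n
φ(112) = 112 × (1 - 1/2) × (1 - 1/7) = 48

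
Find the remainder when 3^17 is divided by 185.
173

Repeated squaring. Binary of 17 = 10001.
3^1 ≡ 3 (mod 185); 3^2 ≡ 9 (mod 185); 3^4 ≡ 81 (mod 185); 3^8 ≡ 86 (mod 185); 3^16 ≡ 181 (mod 185)
3^17 = 3^1 × 3^16 ≡ 173 (mod 185)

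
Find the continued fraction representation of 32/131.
[0; 4, 10, 1, 2]

Euclidean algorithm steps:
32 = 0 × 131 + 32
131 = 4 × 32 + 3
32 = 10 × 3 + 2
3 = 1 × 2 + 1
2 = 2 × 1 + 0
Continued fraction: [0; 4, 10, 1, 2]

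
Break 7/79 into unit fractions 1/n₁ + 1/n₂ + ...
1/12 + 1/190 + 1/90060

Greedy algorithm:
7/79: ceiling(79/7) = 12, use 1/12
5/948: ceiling(948/5) = 190, use 1/190
1/90060: ceiling(90060/1) = 90060, use 1/90060
Result: 7/79 = 1/12 + 1/190 + 1/90060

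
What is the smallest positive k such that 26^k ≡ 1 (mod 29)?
28

29 is prime, so ord(26) divides φ(29) = 28.
Divisors of 28: 1, 2, 4, 7, 14, 28.
Repeated squaring: 26^1 ≡ 26, 26^2 ≡ 9, 26^4 ≡ 23, 26^8 ≡ 7, 26^16 ≡ 20 (mod 29).
Test 26^d mod 29 for each divisor d in increasing order:
26^1 ≡ 26
26^2 ≡ 9
26^4 ≡ 23
26^7 = 26^4·26^2·26^1 ≡ 17
26^14 = 26^8·26^4·26^2 ≡ 28
26^28 = 26^16·26^8·26^4 ≡ 1  ← first divisor giving 1
The order is 28.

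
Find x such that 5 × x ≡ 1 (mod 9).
2

gcd(5, 9) = 1, so the inverse exists.
Extended Euclidean algorithm on (9, 5):
9 = 1 × 5 + 4  ⟹  4 = (1)·9 + (-1)·5
5 = 1 × 4 + 1  ⟹  1 = (-1)·9 + (2)·5
So (2)·5 ≡ 1 (mod 9), i.e. 5^(-1) ≡ 2 (mod 9).
Check: 5 × 2 = 10 ≡ 1 (mod 9)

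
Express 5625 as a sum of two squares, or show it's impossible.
0² + 75² (a=0, b=75)

Factorization: 5625 = 3^2 × 5^4
By Fermat: n is sum of two squares iff every prime p ≡ 3 (mod 4) appears to even power.
All primes ≡ 3 (mod 4) appear to even power.
Search a = 0, 1, 2, … for 5625 - a² a perfect square: first hit at a = 0: 5625 - 0 = 5625 = 75².
5625 = 0² + 75² = 0 + 5625 ✓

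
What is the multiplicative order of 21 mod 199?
18

199 is prime, so ord(21) divides φ(199) = 198.
Divisors of 198: 1, 2, 3, 6, 9, 11, 18, 22, 33, 66, 99, 198.
Repeated squaring: 21^1 ≡ 21, 21^2 ≡ 43, 21^4 ≡ 58, 21^8 ≡ 180, 21^16 ≡ 162, 21^32 ≡ 175, 21^64 ≡ 178, 21^128 ≡ 43 (mod 199).
Test 21^d mod 199 for each divisor d in increasing order:
21^1 ≡ 21
21^2 ≡ 43
21^3 = 21^2·21^1 ≡ 107
21^6 = 21^4·21^2 ≡ 106
21^9 = 21^8·21^1 ≡ 198
21^11 = 21^8·21^2·21^1 ≡ 156
21^18 = 21^16·21^2 ≡ 1  ← first divisor giving 1
The order is 18.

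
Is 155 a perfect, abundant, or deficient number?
deficient

Proper divisors of 155: sum = 1 + 5 + 31 = 37
Since 37 < 155, 155 is deficient.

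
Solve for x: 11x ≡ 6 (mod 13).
x ≡ 10 (mod 13)

gcd(11, 13) = 1, which divides 6, so solutions exist.
Find 11^(-1) mod 13 by the extended Euclidean algorithm:
13 = 1 × 11 + 2  ⟹  2 = (1)·13 + (-1)·11
11 = 5 × 2 + 1  ⟹  1 = (-5)·13 + (6)·11
So (6)·11 ≡ 1 (mod 13), i.e. 11^(-1) ≡ 6 (mod 13).
x ≡ 6 × 6 = 36 ≡ 10 (mod 13).
Check: 11 × 10 = 110 ≡ 6 (mod 13).
Unique solution: x ≡ 10 (mod 13)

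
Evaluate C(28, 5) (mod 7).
0

Using Lucas' theorem:
Write n=28 and k=5 in base 7:
n in base 7: [4, 0]
k in base 7: [0, 5]
C(28,5) mod 7 = ∏ C(n_i, k_i) mod 7
Digit binomials (mod 7): C(4,0) = 1; C(0,5) = 0 (k_i > n_i)
Product: 1 × 0 = 0 ≡ 0 (mod 7)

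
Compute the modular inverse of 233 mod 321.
62

gcd(233, 321) = 1, so the inverse exists.
Extended Euclidean algorithm on (321, 233):
321 = 1 × 233 + 88  ⟹  88 = (1)·321 + (-1)·233
233 = 2 × 88 + 57  ⟹  57 = (-2)·321 + (3)·233
88 = 1 × 57 + 31  ⟹  31 = (3)·321 + (-4)·233
57 = 1 × 31 + 26  ⟹  26 = (-5)·321 + (7)·233
31 = 1 × 26 + 5  ⟹  5 = (8)·321 + (-11)·233
26 = 5 × 5 + 1  ⟹  1 = (-45)·321 + (62)·233
So (62)·233 ≡ 1 (mod 321), i.e. 233^(-1) ≡ 62 (mod 321).
Check: 233 × 62 = 14446 ≡ 1 (mod 321)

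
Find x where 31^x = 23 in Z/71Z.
65

Baby-step giant-step with step n = ⌈√71⌉ = 9.
Baby steps 31^j mod 71 (j:value) for j=0..8: 0:1, 1:31, 2:38, 3:42, 4:24, 5:34, 6:60, 7:14, 8:8.
Giant-step multiplier: 31^(-9) ≡ 31^(70-9) = 31^61 ≡ 69 (mod 71).
Giant steps γ_i = 23·69^i mod 71: γ_0=23, γ_1=25, γ_2=21, γ_3=29, γ_4=13, γ_5=45, γ_6=52, γ_7=38 (in table at j=2).
x = i·n + j = 7·9 + 2 = 65.
Check: 31^65 ≡ 23 (mod 71).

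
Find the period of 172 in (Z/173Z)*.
2

173 is prime, so ord(172) divides φ(173) = 172.
Divisors of 172: 1, 2, 4, 43, 86, 172.
Repeated squaring: 172^1 ≡ 172, 172^2 ≡ 1, 172^4 ≡ 1, 172^8 ≡ 1, 172^16 ≡ 1, 172^32 ≡ 1, 172^64 ≡ 1, 172^128 ≡ 1 (mod 173).
Test 172^d mod 173 for each divisor d in increasing order:
172^1 ≡ 172
172^2 ≡ 1  ← first divisor giving 1
The order is 2.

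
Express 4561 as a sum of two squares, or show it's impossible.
31² + 60² (a=31, b=60)

Factorization: 4561 = 4561
By Fermat: n is sum of two squares iff every prime p ≡ 3 (mod 4) appears to even power.
All primes ≡ 3 (mod 4) appear to even power.
Search a = 0, 1, 2, … for 4561 - a² a perfect square: first hit at a = 31: 4561 - 961 = 3600 = 60².
4561 = 31² + 60² = 961 + 3600 ✓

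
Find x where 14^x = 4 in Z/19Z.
8

Baby-step giant-step with step n = ⌈√19⌉ = 5.
Baby steps 14^j mod 19 (j:value) for j=0..4: 0:1, 1:14, 2:6, 3:8, 4:17.
Giant-step multiplier: 14^(-5) ≡ 14^(18-5) = 14^13 ≡ 2 (mod 19).
Giant steps γ_i = 4·2^i mod 19: γ_0=4, γ_1=8 (in table at j=3).
x = i·n + j = 1·5 + 3 = 8.
Check: 14^8 ≡ 4 (mod 19).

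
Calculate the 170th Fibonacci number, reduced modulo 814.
253

Matrix identity: Q^n = [[F_(n+1), F_n], [F_n, F_(n-1)]] with Q = [[1,1],[1,0]].
n = 170 = 10101010₂. Square-and-multiply, entries mod 814:
Q^1 = [[1,1],[1,0]]
Q^2 = (Q^1)² = [[2,1],[1,1]]
Q^5 = (Q^2)²·Q = [[8,5],[5,3]]
Q^10 = (Q^5)² = [[89,55],[55,34]]
Q^21 = (Q^10)²·Q = [[617,364],[364,253]]
Q^42 = (Q^21)² = [[365,34],[34,331]]
Q^85 = (Q^42)²·Q = [[129,71],[71,58]]
Q^170 = (Q^85)² = [[518,253],[253,265]]
F_170 mod 814 = Q^170[0][1] = 253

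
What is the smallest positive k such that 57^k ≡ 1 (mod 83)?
82

83 is prime, so ord(57) divides φ(83) = 82.
Divisors of 82: 1, 2, 41, 82.
Repeated squaring: 57^1 ≡ 57, 57^2 ≡ 12, 57^4 ≡ 61, 57^8 ≡ 69, 57^16 ≡ 30, 57^32 ≡ 70, 57^64 ≡ 3 (mod 83).
Test 57^d mod 83 for each divisor d in increasing order:
57^1 ≡ 57
57^2 ≡ 12
57^41 = 57^32·57^8·57^1 ≡ 82
57^82 = 57^64·57^16·57^2 ≡ 1  ← first divisor giving 1
The order is 82.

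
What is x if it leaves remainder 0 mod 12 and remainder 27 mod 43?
156

Using Chinese Remainder Theorem:
M = 12 × 43 = 516
M1 = 43, M2 = 12
y1 = 43^(-1) mod 12 = 7
y2 = 12^(-1) mod 43 = 18
x = (0×43×7 + 27×12×18) mod 516 = 156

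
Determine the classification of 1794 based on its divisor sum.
abundant

Proper divisors of 1794: sum = 1 + 2 + 3 + 6 + 13 + 23 + 26 + 39 + 46 + 69 + 78 + 138 + 299 + 598 + 897 = 2238
Since 2238 > 1794, 1794 is abundant.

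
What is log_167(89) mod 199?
134

Baby-step giant-step with step n = ⌈√199⌉ = 15.
Baby steps 167^j mod 199 (j:value) for j=0..14: 0:1, 1:167, 2:29, 3:67, 4:45, 5:152, 6:111, 7:30, 8:35, 9:74, 10:20, 11:156, 12:182, 13:146, 14:104.
Giant-step multiplier: 167^(-15) ≡ 167^(198-15) = 167^183 ≡ 76 (mod 199).
Giant steps γ_i = 89·76^i mod 199: γ_0=89, γ_1=197, γ_2=47, γ_3=189, γ_4=36, γ_5=149, γ_6=180, γ_7=148, γ_8=104 (in table at j=14).
x = i·n + j = 8·15 + 14 = 134.
Check: 167^134 ≡ 89 (mod 199).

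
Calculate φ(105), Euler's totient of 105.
48

105 = 3 × 5 × 7
φ(n) = n × ∏(1 - 1/p) for each prime p dividing n
φ(105) = 105 × (1 - 1/3) × (1 - 1/5) × (1 - 1/7) = 48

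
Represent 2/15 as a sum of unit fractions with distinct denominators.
1/8 + 1/120

Greedy algorithm:
2/15: ceiling(15/2) = 8, use 1/8
1/120: ceiling(120/1) = 120, use 1/120
Result: 2/15 = 1/8 + 1/120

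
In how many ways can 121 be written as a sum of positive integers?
2056148051

p(n) counts ways to write n as a sum of positive integers (order ignored).
Euler's pentagonal recurrence: p(k) = p(k-1) + p(k-2) - p(k-5) - p(k-7) + p(k-12) + p(k-15) - ... (offsets j(3j∓1)/2, signs ++--, p(0)=1, p(<0)=0).
DP table for k = 0..120: p(0)=1, p(1)=1, p(2)=2, p(3)=3, p(4)=5, p(5)=7, p(6)=11, p(7)=15, p(8)=22, p(9)=30, p(10)=42, p(11)=56, p(12)=77, p(13)=101, p(14)=135, p(15)=176, p(16)=231, p(17)=297, p(18)=385, p(19)=490, p(20)=627, p(21)=792, p(22)=1002, p(23)=1255, p(24)=1575, p(25)=1958, p(26)=2436, p(27)=3010, p(28)=3718, p(29)=4565, p(30)=5604, p(31)=6842, p(32)=8349, p(33)=10143, p(34)=12310, p(35)=14883, p(36)=17977, p(37)=21637, p(38)=26015, p(39)=31185, p(40)=37338, p(41)=44583, p(42)=53174, p(43)=63261, p(44)=75175, p(45)=89134, p(46)=105558, p(47)=124754, p(48)=147273, p(49)=173525, p(50)=204226, p(51)=239943, p(52)=281589, p(53)=329931, p(54)=386155, p(55)=451276, p(56)=526823, p(57)=614154, p(58)=715220, p(59)=831820, p(60)=966467, p(61)=1121505, p(62)=1300156, p(63)=1505499, p(64)=1741630, p(65)=2012558, p(66)=2323520, p(67)=2679689, p(68)=3087735, p(69)=3554345, p(70)=4087968, p(71)=4697205, p(72)=5392783, p(73)=6185689, p(74)=7089500, p(75)=8118264, p(76)=9289091, p(77)=10619863, p(78)=12132164, p(79)=13848650, p(80)=15796476, p(81)=18004327, p(82)=20506255, p(83)=23338469, p(84)=26543660, p(85)=30167357, p(86)=34262962, p(87)=38887673, p(88)=44108109, p(89)=49995925, p(90)=56634173, p(91)=64112359, p(92)=72533807, p(93)=82010177, p(94)=92669720, p(95)=104651419, p(96)=118114304, p(97)=133230930, p(98)=150198136, p(99)=169229875, p(100)=190569292, p(101)=214481126, p(102)=241265379, p(103)=271248950, p(104)=304801365, p(105)=342325709, p(106)=384276336, p(107)=431149389, p(108)=483502844, p(109)=541946240, p(110)=607163746, p(111)=679903203, p(112)=761002156, p(113)=851376628, p(114)=952050665, p(115)=1064144451, p(116)=1188908248, p(117)=1327710076, p(118)=1482074143, p(119)=1653668665, p(120)=1844349560.
Final step: p(121) = p(120) + p(119) - p(116) - p(114) + p(109) + p(106) - p(99) - p(95) + p(86) + p(81) - p(70) - p(64) + p(51) + p(44) - p(29) - p(21) + p(4)
= 1844349560 + 1653668665 - 1188908248 - 952050665 + 541946240 + 384276336 - 169229875 - 104651419 + 34262962 + 18004327 - 4087968 - 1741630 + 239943 + 75175 - 4565 - 792 + 5
= 2056148051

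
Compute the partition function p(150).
40853235313

p(n) counts ways to write n as a sum of positive integers (order ignored).
Euler's pentagonal recurrence: p(k) = p(k-1) + p(k-2) - p(k-5) - p(k-7) + p(k-12) + p(k-15) - ... (offsets j(3j∓1)/2, signs ++--, p(0)=1, p(<0)=0).
DP table for k = 0..149: p(0)=1, p(1)=1, p(2)=2, p(3)=3, p(4)=5, p(5)=7, p(6)=11, p(7)=15, p(8)=22, p(9)=30, p(10)=42, p(11)=56, p(12)=77, p(13)=101, p(14)=135, p(15)=176, p(16)=231, p(17)=297, p(18)=385, p(19)=490, p(20)=627, p(21)=792, p(22)=1002, p(23)=1255, p(24)=1575, p(25)=1958, p(26)=2436, p(27)=3010, p(28)=3718, p(29)=4565, p(30)=5604, p(31)=6842, p(32)=8349, p(33)=10143, p(34)=12310, p(35)=14883, p(36)=17977, p(37)=21637, p(38)=26015, p(39)=31185, p(40)=37338, p(41)=44583, p(42)=53174, p(43)=63261, p(44)=75175, p(45)=89134, p(46)=105558, p(47)=124754, p(48)=147273, p(49)=173525, p(50)=204226, p(51)=239943, p(52)=281589, p(53)=329931, p(54)=386155, p(55)=451276, p(56)=526823, p(57)=614154, p(58)=715220, p(59)=831820, p(60)=966467, p(61)=1121505, p(62)=1300156, p(63)=1505499, p(64)=1741630, p(65)=2012558, p(66)=2323520, p(67)=2679689, p(68)=3087735, p(69)=3554345, p(70)=4087968, p(71)=4697205, p(72)=5392783, p(73)=6185689, p(74)=7089500, p(75)=8118264, p(76)=9289091, p(77)=10619863, p(78)=12132164, p(79)=13848650, p(80)=15796476, p(81)=18004327, p(82)=20506255, p(83)=23338469, p(84)=26543660, p(85)=30167357, p(86)=34262962, p(87)=38887673, p(88)=44108109, p(89)=49995925, p(90)=56634173, p(91)=64112359, p(92)=72533807, p(93)=82010177, p(94)=92669720, p(95)=104651419, p(96)=118114304, p(97)=133230930, p(98)=150198136, p(99)=169229875, p(100)=190569292, p(101)=214481126, p(102)=241265379, p(103)=271248950, p(104)=304801365, p(105)=342325709, p(106)=384276336, p(107)=431149389, p(108)=483502844, p(109)=541946240, p(110)=607163746, p(111)=679903203, p(112)=761002156, p(113)=851376628, p(114)=952050665, p(115)=1064144451, p(116)=1188908248, p(117)=1327710076, p(118)=1482074143, p(119)=1653668665, p(120)=1844349560, p(121)=2056148051, p(122)=2291320912, p(123)=2552338241, p(124)=2841940500, p(125)=3163127352, p(126)=3519222692, p(127)=3913864295, p(128)=4351078600, p(129)=4835271870, p(130)=5371315400, p(131)=5964539504, p(132)=6620830889, p(133)=7346629512, p(134)=8149040695, p(135)=9035836076, p(136)=10015581680, p(137)=11097645016, p(138)=12292341831, p(139)=13610949895, p(140)=15065878135, p(141)=16670689208, p(142)=18440293320, p(143)=20390982757, p(144)=22540654445, p(145)=24908858009, p(146)=27517052599, p(147)=30388671978, p(148)=33549419497, p(149)=37027355200.
Final step: p(150) = p(149) + p(148) - p(145) - p(143) + p(138) + p(135) - p(128) - p(124) + p(115) + p(110) - p(99) - p(93) + p(80) + p(73) - p(58) - p(50) + p(33) + p(24) - p(5)
= 37027355200 + 33549419497 - 24908858009 - 20390982757 + 12292341831 + 9035836076 - 4351078600 - 2841940500 + 1064144451 + 607163746 - 169229875 - 82010177 + 15796476 + 6185689 - 715220 - 204226 + 10143 + 1575 - 7
= 40853235313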